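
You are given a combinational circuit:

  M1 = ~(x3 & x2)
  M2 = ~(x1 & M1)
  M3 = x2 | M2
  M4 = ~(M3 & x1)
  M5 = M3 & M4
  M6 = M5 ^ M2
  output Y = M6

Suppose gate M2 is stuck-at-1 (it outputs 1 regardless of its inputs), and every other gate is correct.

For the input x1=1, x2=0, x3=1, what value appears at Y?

1

Propagate with M2 forced: M1=1, M2=1 [stuck-at-1], M3=1, M4=0, M5=0, M6=1.
So Y = 1. (Without the fault it would be 0.)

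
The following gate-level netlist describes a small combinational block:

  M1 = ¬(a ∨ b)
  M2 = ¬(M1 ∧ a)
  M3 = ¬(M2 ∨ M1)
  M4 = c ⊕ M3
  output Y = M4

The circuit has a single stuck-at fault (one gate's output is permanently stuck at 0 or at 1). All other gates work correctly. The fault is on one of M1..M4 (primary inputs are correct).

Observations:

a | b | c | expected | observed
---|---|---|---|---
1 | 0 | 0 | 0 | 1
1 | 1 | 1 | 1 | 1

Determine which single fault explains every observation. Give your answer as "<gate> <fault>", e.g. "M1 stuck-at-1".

Fault-free values for test 1 (a=1, b=0, c=0): M1=0, M2=1, M3=0, M4=0, giving Y=0. Observed 1.
Test 1: faults giving observed 1 are {M2 stuck-at-0, M3 stuck-at-1, M4 stuck-at-1}.
Test 2 (a=1, b=1, c=1): fault-free M1=0, M2=1, M3=0, M4=1 → 1; observed 1. Eliminates M2 stuck-at-0, M3 stuck-at-1.
Only M4 stuck-at-1 is consistent with every test.

M4 stuck-at-1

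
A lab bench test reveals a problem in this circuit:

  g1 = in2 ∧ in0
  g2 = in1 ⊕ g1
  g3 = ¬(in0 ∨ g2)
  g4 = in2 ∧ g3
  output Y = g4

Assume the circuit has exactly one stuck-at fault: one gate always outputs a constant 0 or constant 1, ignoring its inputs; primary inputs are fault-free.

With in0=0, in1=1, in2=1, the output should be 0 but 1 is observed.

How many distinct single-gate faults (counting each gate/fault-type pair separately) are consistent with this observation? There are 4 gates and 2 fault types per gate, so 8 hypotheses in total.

4

Fault-free: g1=0, g2=1, g3=0, g4=0 → 0. Observed 1.
  g1 stuck-at-0: output 0 ✗
  g1 stuck-at-1: output 1 ✓
  g2 stuck-at-0: output 1 ✓
  g2 stuck-at-1: output 0 ✗
  g3 stuck-at-0: output 0 ✗
  g3 stuck-at-1: output 1 ✓
  g4 stuck-at-0: output 0 ✗
  g4 stuck-at-1: output 1 ✓
Consistent faults: {g1 stuck-at-1, g2 stuck-at-0, g3 stuck-at-1, g4 stuck-at-1} — 4 in all.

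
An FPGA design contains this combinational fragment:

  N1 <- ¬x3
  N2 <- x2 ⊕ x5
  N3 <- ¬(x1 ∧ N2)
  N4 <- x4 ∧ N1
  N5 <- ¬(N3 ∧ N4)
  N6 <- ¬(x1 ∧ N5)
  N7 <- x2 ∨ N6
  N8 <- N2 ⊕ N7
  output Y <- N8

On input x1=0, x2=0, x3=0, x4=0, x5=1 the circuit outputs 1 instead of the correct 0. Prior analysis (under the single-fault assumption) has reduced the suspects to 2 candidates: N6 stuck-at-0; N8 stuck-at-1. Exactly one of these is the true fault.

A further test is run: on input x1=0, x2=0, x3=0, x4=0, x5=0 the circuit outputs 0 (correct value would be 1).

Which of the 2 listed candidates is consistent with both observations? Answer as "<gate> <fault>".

N6 stuck-at-0

Evaluate each candidate on input x1=0, x2=0, x3=0, x4=0, x5=0:
  N6 stuck-at-0: N1=1, N2=0, N3=1, N4=0, N5=1, N6=0 [stuck-at-0], N7=0, N8=0 → 0 — matches
  N8 stuck-at-1: N1=1, N2=0, N3=1, N4=0, N5=1, N6=1, N7=1, N8=1 [stuck-at-1] → 1 — eliminated
Only N6 stuck-at-0 reproduces the observed 0.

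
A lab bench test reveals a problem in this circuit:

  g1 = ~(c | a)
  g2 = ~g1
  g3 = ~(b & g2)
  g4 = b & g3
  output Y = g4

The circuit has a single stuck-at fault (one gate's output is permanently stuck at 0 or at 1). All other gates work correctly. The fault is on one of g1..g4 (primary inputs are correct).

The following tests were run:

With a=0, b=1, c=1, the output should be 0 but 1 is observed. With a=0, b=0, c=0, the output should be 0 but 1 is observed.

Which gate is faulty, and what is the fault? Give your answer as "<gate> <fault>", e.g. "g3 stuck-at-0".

g4 stuck-at-1

Fault-free values for test 1 (a=0, b=1, c=1): g1=0, g2=1, g3=0, g4=0, giving Y=0. Observed 1.
Test 1: faults giving observed 1 are {g1 stuck-at-1, g2 stuck-at-0, g3 stuck-at-1, g4 stuck-at-1}.
Test 2 (a=0, b=0, c=0): fault-free g1=1, g2=0, g3=1, g4=0 → 0; observed 1. Eliminates g1 stuck-at-1, g2 stuck-at-0, g3 stuck-at-1.
Only g4 stuck-at-1 is consistent with every test.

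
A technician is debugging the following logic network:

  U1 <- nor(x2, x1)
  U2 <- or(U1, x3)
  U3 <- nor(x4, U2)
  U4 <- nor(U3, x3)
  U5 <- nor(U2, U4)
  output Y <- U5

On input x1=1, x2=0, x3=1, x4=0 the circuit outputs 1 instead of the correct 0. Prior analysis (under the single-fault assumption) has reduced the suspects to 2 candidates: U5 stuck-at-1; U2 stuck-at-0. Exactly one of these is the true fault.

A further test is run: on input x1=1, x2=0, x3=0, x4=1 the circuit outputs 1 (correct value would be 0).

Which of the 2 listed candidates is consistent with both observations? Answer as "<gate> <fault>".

U5 stuck-at-1

Evaluate each candidate on input x1=1, x2=0, x3=0, x4=1:
  U5 stuck-at-1: U1=0, U2=0, U3=0, U4=1, U5=1 [stuck-at-1] → 1 — matches
  U2 stuck-at-0: U1=0, U2=0 [stuck-at-0], U3=0, U4=1, U5=0 → 0 — eliminated
Only U5 stuck-at-1 reproduces the observed 1.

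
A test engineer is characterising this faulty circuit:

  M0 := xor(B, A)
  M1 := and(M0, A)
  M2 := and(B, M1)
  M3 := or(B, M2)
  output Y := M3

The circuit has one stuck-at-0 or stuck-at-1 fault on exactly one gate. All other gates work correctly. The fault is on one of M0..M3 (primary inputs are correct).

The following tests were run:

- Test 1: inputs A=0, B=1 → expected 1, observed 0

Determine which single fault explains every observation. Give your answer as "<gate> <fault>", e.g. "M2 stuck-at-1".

M3 stuck-at-0

Fault-free values for test 1 (A=0, B=1): M0=1, M1=0, M2=0, M3=1, giving Y=1. Observed 0.
Test 1: faults giving observed 0 are {M3 stuck-at-0}.
Only M3 stuck-at-0 is consistent with every test.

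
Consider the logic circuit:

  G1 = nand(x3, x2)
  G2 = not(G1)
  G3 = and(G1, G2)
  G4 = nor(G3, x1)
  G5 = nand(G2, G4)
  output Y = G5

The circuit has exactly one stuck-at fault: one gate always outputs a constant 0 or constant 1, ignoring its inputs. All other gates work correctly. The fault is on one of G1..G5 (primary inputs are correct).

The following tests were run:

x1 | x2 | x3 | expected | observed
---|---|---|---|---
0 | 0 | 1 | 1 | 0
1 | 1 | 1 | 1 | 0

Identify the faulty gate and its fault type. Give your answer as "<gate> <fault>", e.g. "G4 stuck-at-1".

G5 stuck-at-0

Fault-free values for test 1 (x1=0, x2=0, x3=1): G1=1, G2=0, G3=0, G4=1, G5=1, giving Y=1. Observed 0.
Test 1: faults giving observed 0 are {G1 stuck-at-0, G5 stuck-at-0}.
Test 2 (x1=1, x2=1, x3=1): fault-free G1=0, G2=1, G3=0, G4=0, G5=1 → 1; observed 0. Eliminates G1 stuck-at-0.
Only G5 stuck-at-0 is consistent with every test.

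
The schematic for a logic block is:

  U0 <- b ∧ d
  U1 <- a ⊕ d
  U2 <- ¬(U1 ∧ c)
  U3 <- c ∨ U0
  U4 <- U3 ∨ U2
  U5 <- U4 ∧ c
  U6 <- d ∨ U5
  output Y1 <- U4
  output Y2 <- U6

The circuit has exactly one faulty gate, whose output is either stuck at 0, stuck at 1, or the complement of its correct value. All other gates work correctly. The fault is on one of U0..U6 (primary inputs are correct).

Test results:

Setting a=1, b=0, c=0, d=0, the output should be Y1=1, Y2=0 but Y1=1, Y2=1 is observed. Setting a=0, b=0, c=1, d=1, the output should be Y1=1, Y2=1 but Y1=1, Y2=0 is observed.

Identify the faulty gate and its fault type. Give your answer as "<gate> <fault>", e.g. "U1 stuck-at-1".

Fault-free values for test 1 (a=1, b=0, c=0, d=0): U0=0, U1=1, U2=1, U3=0, U4=1, U5=0, U6=0, giving Y1=1, Y2=0. Observed Y1=1, Y2=1.
Test 1: faults giving observed Y1=1, Y2=1 are {U5 stuck-at-1, U5 inverted output, U6 stuck-at-1, U6 inverted output}.
Test 2 (a=0, b=0, c=1, d=1): fault-free U0=0, U1=1, U2=0, U3=1, U4=1, U5=1, U6=1 → Y1=1, Y2=1; observed Y1=1, Y2=0. Eliminates U5 stuck-at-1, U5 inverted output, U6 stuck-at-1.
Only U6 inverted output is consistent with every test.

U6 inverted output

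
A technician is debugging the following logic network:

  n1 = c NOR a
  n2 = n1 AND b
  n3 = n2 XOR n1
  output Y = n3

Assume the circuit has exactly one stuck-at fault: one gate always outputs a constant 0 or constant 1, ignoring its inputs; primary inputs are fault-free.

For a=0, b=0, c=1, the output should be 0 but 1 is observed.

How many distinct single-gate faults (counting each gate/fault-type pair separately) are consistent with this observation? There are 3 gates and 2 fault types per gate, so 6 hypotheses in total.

3

Fault-free: n1=0, n2=0, n3=0 → 0. Observed 1.
  n1 stuck-at-0: output 0 ✗
  n1 stuck-at-1: output 1 ✓
  n2 stuck-at-0: output 0 ✗
  n2 stuck-at-1: output 1 ✓
  n3 stuck-at-0: output 0 ✗
  n3 stuck-at-1: output 1 ✓
Consistent faults: {n1 stuck-at-1, n2 stuck-at-1, n3 stuck-at-1} — 3 in all.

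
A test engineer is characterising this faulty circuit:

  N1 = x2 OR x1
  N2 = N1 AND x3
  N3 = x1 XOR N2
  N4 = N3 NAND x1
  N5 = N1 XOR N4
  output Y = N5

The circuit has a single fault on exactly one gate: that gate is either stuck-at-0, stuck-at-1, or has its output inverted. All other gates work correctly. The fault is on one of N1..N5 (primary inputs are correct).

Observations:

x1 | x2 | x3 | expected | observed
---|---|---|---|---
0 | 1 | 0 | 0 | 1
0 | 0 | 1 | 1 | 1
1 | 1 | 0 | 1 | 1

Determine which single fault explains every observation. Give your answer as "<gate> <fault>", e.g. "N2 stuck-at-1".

N5 stuck-at-1

Fault-free values for test 1 (x1=0, x2=1, x3=0): N1=1, N2=0, N3=0, N4=1, N5=0, giving Y=0. Observed 1.
Test 1: faults giving observed 1 are {N1 stuck-at-0, N1 inverted output, N4 stuck-at-0, N4 inverted output, N5 stuck-at-1, N5 inverted output}.
Test 2 (x1=0, x2=0, x3=1): fault-free N1=0, N2=0, N3=0, N4=1, N5=1 → 1; observed 1. Eliminates N1 inverted output, N4 stuck-at-0, N4 inverted output, N5 inverted output.
Test 3 (x1=1, x2=1, x3=0): fault-free N1=1, N2=0, N3=1, N4=0, N5=1 → 1; observed 1. Eliminates N1 stuck-at-0.
Only N5 stuck-at-1 is consistent with every test.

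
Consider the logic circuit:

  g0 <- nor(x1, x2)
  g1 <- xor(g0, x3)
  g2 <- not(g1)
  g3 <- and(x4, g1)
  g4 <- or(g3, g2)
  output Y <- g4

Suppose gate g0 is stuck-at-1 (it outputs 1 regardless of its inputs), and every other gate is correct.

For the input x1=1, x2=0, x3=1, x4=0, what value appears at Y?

1

Propagate with g0 forced: g0=1 [stuck-at-1], g1=0, g2=1, g3=0, g4=1.
So Y = 1. (Without the fault it would be 0.)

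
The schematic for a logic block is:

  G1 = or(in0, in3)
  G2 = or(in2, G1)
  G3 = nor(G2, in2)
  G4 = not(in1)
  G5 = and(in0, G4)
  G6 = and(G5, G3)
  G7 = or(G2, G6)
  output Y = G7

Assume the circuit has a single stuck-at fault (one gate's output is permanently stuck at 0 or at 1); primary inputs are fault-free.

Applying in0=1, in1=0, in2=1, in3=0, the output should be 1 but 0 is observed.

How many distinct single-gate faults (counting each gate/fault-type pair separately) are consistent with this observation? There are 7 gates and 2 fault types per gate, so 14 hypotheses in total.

2

Fault-free: G1=1, G2=1, G3=0, G4=1, G5=1, G6=0, G7=1 → 1. Observed 0.
  G1 stuck-at-0: output 1 ✗
  G1 stuck-at-1: output 1 ✗
  G2 stuck-at-0: output 0 ✓
  G2 stuck-at-1: output 1 ✗
  G3 stuck-at-0: output 1 ✗
  G3 stuck-at-1: output 1 ✗
  G4 stuck-at-0: output 1 ✗
  G4 stuck-at-1: output 1 ✗
  G5 stuck-at-0: output 1 ✗
  G5 stuck-at-1: output 1 ✗
  G6 stuck-at-0: output 1 ✗
  G6 stuck-at-1: output 1 ✗
  G7 stuck-at-0: output 0 ✓
  G7 stuck-at-1: output 1 ✗
Consistent faults: {G2 stuck-at-0, G7 stuck-at-0} — 2 in all.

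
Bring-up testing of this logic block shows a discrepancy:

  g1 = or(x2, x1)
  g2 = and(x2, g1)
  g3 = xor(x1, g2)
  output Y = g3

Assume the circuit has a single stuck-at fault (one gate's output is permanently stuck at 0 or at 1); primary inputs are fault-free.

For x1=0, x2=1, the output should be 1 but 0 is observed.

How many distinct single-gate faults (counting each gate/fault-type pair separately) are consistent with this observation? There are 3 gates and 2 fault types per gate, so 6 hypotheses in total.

Fault-free: g1=1, g2=1, g3=1 → 1. Observed 0.
  g1 stuck-at-0: output 0 ✓
  g1 stuck-at-1: output 1 ✗
  g2 stuck-at-0: output 0 ✓
  g2 stuck-at-1: output 1 ✗
  g3 stuck-at-0: output 0 ✓
  g3 stuck-at-1: output 1 ✗
Consistent faults: {g1 stuck-at-0, g2 stuck-at-0, g3 stuck-at-0} — 3 in all.

3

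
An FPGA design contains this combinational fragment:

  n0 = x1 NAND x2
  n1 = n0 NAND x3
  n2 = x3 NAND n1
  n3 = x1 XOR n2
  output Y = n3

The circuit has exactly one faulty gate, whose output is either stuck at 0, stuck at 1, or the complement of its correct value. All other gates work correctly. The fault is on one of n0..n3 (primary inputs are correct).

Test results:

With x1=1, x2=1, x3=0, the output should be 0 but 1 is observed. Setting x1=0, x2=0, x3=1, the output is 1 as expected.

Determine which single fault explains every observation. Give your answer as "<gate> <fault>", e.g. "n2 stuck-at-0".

Fault-free values for test 1 (x1=1, x2=1, x3=0): n0=0, n1=1, n2=1, n3=0, giving Y=0. Observed 1.
Test 1: faults giving observed 1 are {n2 stuck-at-0, n2 inverted output, n3 stuck-at-1, n3 inverted output}.
Test 2 (x1=0, x2=0, x3=1): fault-free n0=1, n1=0, n2=1, n3=1 → 1; observed 1. Eliminates n2 stuck-at-0, n2 inverted output, n3 inverted output.
Only n3 stuck-at-1 is consistent with every test.

n3 stuck-at-1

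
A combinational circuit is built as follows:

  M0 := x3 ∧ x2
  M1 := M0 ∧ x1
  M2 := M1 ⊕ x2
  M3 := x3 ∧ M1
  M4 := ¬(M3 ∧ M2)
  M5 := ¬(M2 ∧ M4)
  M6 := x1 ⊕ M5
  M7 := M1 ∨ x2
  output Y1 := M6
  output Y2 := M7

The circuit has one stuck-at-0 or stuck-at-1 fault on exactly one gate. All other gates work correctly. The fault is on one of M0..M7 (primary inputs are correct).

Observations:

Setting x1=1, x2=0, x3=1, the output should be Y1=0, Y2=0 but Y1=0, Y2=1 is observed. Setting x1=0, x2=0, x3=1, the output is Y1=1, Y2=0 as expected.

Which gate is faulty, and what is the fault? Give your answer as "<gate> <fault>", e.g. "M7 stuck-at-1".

M0 stuck-at-1

Fault-free values for test 1 (x1=1, x2=0, x3=1): M0=0, M1=0, M2=0, M3=0, M4=1, M5=1, M6=0, M7=0, giving Y1=0, Y2=0. Observed Y1=0, Y2=1.
Test 1: faults giving observed Y1=0, Y2=1 are {M0 stuck-at-1, M1 stuck-at-1, M7 stuck-at-1}.
Test 2 (x1=0, x2=0, x3=1): fault-free M0=0, M1=0, M2=0, M3=0, M4=1, M5=1, M6=1, M7=0 → Y1=1, Y2=0; observed Y1=1, Y2=0. Eliminates M1 stuck-at-1, M7 stuck-at-1.
Only M0 stuck-at-1 is consistent with every test.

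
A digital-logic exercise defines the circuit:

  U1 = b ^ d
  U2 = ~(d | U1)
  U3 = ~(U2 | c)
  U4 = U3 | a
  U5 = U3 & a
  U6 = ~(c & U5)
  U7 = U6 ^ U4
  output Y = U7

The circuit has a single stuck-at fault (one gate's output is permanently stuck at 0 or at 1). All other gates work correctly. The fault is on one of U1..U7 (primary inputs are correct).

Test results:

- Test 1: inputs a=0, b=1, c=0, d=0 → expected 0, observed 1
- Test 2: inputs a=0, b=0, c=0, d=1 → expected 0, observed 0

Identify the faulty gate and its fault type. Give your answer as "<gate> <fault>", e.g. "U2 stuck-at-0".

U1 stuck-at-0

Fault-free values for test 1 (a=0, b=1, c=0, d=0): U1=1, U2=0, U3=1, U4=1, U5=0, U6=1, U7=0, giving Y=0. Observed 1.
Test 1: faults giving observed 1 are {U1 stuck-at-0, U2 stuck-at-1, U3 stuck-at-0, U4 stuck-at-0, U6 stuck-at-0, U7 stuck-at-1}.
Test 2 (a=0, b=0, c=0, d=1): fault-free U1=1, U2=0, U3=1, U4=1, U5=0, U6=1, U7=0 → 0; observed 0. Eliminates U2 stuck-at-1, U3 stuck-at-0, U4 stuck-at-0, U6 stuck-at-0, U7 stuck-at-1.
Only U1 stuck-at-0 is consistent with every test.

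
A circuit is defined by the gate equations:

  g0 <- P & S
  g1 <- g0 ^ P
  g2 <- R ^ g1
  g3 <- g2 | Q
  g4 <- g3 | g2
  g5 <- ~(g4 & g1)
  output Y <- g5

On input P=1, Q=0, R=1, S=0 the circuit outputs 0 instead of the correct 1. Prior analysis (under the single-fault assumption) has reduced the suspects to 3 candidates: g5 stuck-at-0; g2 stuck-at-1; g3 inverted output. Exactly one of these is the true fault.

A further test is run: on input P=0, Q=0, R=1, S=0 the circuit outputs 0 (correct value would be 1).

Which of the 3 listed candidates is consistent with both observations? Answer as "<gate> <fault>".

Evaluate each candidate on input P=0, Q=0, R=1, S=0:
  g5 stuck-at-0: g0=0, g1=0, g2=1, g3=1, g4=1, g5=0 [stuck-at-0] → 0 — matches
  g2 stuck-at-1: g0=0, g1=0, g2=1 [stuck-at-1], g3=1, g4=1, g5=1 → 1 — eliminated
  g3 inverted output: g0=0, g1=0, g2=1, g3=0 [inverted output], g4=1, g5=1 → 1 — eliminated
Only g5 stuck-at-0 reproduces the observed 0.

g5 stuck-at-0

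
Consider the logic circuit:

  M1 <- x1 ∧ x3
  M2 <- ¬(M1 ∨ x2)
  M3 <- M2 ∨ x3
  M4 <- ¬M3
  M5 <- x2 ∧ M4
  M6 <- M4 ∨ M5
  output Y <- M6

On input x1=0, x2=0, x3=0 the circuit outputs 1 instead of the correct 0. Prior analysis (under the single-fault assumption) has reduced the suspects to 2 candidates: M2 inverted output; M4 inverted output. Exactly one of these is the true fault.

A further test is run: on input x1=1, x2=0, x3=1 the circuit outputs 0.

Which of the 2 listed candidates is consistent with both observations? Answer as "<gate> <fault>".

M2 inverted output

Evaluate each candidate on input x1=1, x2=0, x3=1:
  M2 inverted output: M1=1, M2=1 [inverted output], M3=1, M4=0, M5=0, M6=0 → 0 — matches
  M4 inverted output: M1=1, M2=0, M3=1, M4=1 [inverted output], M5=0, M6=1 → 1 — eliminated
Only M2 inverted output reproduces the observed 0.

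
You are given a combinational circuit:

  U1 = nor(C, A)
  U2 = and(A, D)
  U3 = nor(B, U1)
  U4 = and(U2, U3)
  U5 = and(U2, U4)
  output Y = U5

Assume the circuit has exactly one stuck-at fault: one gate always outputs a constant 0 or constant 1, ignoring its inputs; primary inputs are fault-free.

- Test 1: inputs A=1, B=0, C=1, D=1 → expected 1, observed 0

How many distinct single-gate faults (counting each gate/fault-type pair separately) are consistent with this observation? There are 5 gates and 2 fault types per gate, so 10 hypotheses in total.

5

Fault-free: U1=0, U2=1, U3=1, U4=1, U5=1 → 1. Observed 0.
  U1 stuck-at-0: output 1 ✗
  U1 stuck-at-1: output 0 ✓
  U2 stuck-at-0: output 0 ✓
  U2 stuck-at-1: output 1 ✗
  U3 stuck-at-0: output 0 ✓
  U3 stuck-at-1: output 1 ✗
  U4 stuck-at-0: output 0 ✓
  U4 stuck-at-1: output 1 ✗
  U5 stuck-at-0: output 0 ✓
  U5 stuck-at-1: output 1 ✗
Consistent faults: {U1 stuck-at-1, U2 stuck-at-0, U3 stuck-at-0, U4 stuck-at-0, U5 stuck-at-0} — 5 in all.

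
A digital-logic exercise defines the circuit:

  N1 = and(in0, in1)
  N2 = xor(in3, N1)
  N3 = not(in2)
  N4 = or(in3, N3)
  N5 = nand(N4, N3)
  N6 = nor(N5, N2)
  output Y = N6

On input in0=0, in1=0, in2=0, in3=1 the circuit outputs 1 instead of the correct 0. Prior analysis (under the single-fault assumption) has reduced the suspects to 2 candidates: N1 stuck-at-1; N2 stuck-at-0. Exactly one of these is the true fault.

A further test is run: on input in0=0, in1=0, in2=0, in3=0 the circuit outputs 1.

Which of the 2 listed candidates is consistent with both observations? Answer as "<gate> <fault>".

N2 stuck-at-0

Evaluate each candidate on input in0=0, in1=0, in2=0, in3=0:
  N1 stuck-at-1: N1=1 [stuck-at-1], N2=1, N3=1, N4=1, N5=0, N6=0 → 0 — eliminated
  N2 stuck-at-0: N1=0, N2=0 [stuck-at-0], N3=1, N4=1, N5=0, N6=1 → 1 — matches
Only N2 stuck-at-0 reproduces the observed 1.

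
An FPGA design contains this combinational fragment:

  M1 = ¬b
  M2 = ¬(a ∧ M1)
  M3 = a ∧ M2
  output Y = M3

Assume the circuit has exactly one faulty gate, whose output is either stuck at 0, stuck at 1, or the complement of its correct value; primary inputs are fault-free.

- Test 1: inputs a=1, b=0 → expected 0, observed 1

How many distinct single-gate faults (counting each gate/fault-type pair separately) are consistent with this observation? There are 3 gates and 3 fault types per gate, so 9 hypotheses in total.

6

Fault-free: M1=1, M2=0, M3=0 → 0. Observed 1.
  M1 stuck-at-0: output 1 ✓
  M1 stuck-at-1: output 0 ✗
  M1 inverted output: output 1 ✓
  M2 stuck-at-0: output 0 ✗
  M2 stuck-at-1: output 1 ✓
  M2 inverted output: output 1 ✓
  M3 stuck-at-0: output 0 ✗
  M3 stuck-at-1: output 1 ✓
  M3 inverted output: output 1 ✓
Consistent faults: {M1 stuck-at-0, M1 inverted output, M2 stuck-at-1, M2 inverted output, M3 stuck-at-1, M3 inverted output} — 6 in all.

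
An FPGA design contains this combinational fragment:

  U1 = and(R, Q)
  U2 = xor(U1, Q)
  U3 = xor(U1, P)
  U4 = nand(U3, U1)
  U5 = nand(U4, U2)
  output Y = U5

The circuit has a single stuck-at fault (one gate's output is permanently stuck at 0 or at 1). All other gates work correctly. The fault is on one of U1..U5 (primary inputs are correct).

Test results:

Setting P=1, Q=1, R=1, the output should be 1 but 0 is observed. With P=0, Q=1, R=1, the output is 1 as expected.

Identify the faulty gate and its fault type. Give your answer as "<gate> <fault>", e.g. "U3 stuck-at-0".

Fault-free values for test 1 (P=1, Q=1, R=1): U1=1, U2=0, U3=0, U4=1, U5=1, giving Y=1. Observed 0.
Test 1: faults giving observed 0 are {U1 stuck-at-0, U2 stuck-at-1, U5 stuck-at-0}.
Test 2 (P=0, Q=1, R=1): fault-free U1=1, U2=0, U3=1, U4=0, U5=1 → 1; observed 1. Eliminates U1 stuck-at-0, U5 stuck-at-0.
Only U2 stuck-at-1 is consistent with every test.

U2 stuck-at-1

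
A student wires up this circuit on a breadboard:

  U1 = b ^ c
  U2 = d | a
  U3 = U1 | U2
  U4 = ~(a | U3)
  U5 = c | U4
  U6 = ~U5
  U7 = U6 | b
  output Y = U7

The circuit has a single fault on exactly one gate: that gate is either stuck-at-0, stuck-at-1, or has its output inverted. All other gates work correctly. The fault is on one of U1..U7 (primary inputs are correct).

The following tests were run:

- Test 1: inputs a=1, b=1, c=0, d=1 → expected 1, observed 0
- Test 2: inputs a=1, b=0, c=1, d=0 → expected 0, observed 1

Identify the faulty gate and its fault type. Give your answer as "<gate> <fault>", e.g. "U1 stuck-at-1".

Fault-free values for test 1 (a=1, b=1, c=0, d=1): U1=1, U2=1, U3=1, U4=0, U5=0, U6=1, U7=1, giving Y=1. Observed 0.
Test 1: faults giving observed 0 are {U7 stuck-at-0, U7 inverted output}.
Test 2 (a=1, b=0, c=1, d=0): fault-free U1=1, U2=1, U3=1, U4=0, U5=1, U6=0, U7=0 → 0; observed 1. Eliminates U7 stuck-at-0.
Only U7 inverted output is consistent with every test.

U7 inverted output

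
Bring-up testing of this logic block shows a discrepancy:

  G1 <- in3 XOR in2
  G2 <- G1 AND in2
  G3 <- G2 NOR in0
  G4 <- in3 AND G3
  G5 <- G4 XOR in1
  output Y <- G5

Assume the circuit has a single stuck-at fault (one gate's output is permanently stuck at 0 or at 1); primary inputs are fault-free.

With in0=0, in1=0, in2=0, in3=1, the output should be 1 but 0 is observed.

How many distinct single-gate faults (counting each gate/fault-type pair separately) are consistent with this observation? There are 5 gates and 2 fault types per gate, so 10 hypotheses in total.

4

Fault-free: G1=1, G2=0, G3=1, G4=1, G5=1 → 1. Observed 0.
  G1 stuck-at-0: output 1 ✗
  G1 stuck-at-1: output 1 ✗
  G2 stuck-at-0: output 1 ✗
  G2 stuck-at-1: output 0 ✓
  G3 stuck-at-0: output 0 ✓
  G3 stuck-at-1: output 1 ✗
  G4 stuck-at-0: output 0 ✓
  G4 stuck-at-1: output 1 ✗
  G5 stuck-at-0: output 0 ✓
  G5 stuck-at-1: output 1 ✗
Consistent faults: {G2 stuck-at-1, G3 stuck-at-0, G4 stuck-at-0, G5 stuck-at-0} — 4 in all.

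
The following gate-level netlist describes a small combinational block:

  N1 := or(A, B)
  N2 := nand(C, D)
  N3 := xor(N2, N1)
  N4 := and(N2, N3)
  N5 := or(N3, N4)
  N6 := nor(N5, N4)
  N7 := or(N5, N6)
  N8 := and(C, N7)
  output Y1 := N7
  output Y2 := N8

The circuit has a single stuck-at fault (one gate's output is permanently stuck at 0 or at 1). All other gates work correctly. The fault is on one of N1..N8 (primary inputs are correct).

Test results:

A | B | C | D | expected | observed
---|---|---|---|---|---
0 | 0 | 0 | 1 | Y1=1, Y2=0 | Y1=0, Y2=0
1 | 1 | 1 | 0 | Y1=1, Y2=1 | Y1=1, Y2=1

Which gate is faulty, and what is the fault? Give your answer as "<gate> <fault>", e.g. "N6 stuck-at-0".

N5 stuck-at-0

Fault-free values for test 1 (A=0, B=0, C=0, D=1): N1=0, N2=1, N3=1, N4=1, N5=1, N6=0, N7=1, N8=0, giving Y1=1, Y2=0. Observed Y1=0, Y2=0.
Test 1: faults giving observed Y1=0, Y2=0 are {N5 stuck-at-0, N7 stuck-at-0}.
Test 2 (A=1, B=1, C=1, D=0): fault-free N1=1, N2=1, N3=0, N4=0, N5=0, N6=1, N7=1, N8=1 → Y1=1, Y2=1; observed Y1=1, Y2=1. Eliminates N7 stuck-at-0.
Only N5 stuck-at-0 is consistent with every test.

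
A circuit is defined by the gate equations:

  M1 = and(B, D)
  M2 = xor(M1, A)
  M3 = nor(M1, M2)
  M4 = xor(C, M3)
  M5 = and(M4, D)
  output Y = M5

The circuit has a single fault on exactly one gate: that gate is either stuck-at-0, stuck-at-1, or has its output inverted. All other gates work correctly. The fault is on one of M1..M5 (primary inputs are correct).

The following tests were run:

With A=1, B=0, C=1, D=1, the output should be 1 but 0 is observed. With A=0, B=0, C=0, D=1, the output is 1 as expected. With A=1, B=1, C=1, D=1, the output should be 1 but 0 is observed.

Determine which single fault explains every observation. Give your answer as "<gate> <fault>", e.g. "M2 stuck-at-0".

Fault-free values for test 1 (A=1, B=0, C=1, D=1): M1=0, M2=1, M3=0, M4=1, M5=1, giving Y=1. Observed 0.
Test 1: faults giving observed 0 are {M2 stuck-at-0, M2 inverted output, M3 stuck-at-1, M3 inverted output, M4 stuck-at-0, M4 inverted output, M5 stuck-at-0, M5 inverted output}.
Test 2 (A=0, B=0, C=0, D=1): fault-free M1=0, M2=0, M3=1, M4=1, M5=1 → 1; observed 1. Eliminates M2 inverted output, M3 inverted output, M4 stuck-at-0, M4 inverted output, M5 stuck-at-0, M5 inverted output.
Test 3 (A=1, B=1, C=1, D=1): fault-free M1=1, M2=0, M3=0, M4=1, M5=1 → 1; observed 0. Eliminates M2 stuck-at-0.
Only M3 stuck-at-1 is consistent with every test.

M3 stuck-at-1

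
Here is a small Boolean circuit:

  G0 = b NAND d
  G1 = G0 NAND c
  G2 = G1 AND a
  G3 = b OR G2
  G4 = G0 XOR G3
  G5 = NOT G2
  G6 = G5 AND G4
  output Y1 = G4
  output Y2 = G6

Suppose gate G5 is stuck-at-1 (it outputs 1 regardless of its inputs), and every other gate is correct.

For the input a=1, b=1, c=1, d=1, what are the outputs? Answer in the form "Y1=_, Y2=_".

Propagate with G5 forced: G0=0, G1=1, G2=1, G3=1, G4=1, G5=1 [stuck-at-1], G6=1.
So the outputs are Y1=1, Y2=1. (Without the fault they would be Y1=1, Y2=0.)

Y1=1, Y2=1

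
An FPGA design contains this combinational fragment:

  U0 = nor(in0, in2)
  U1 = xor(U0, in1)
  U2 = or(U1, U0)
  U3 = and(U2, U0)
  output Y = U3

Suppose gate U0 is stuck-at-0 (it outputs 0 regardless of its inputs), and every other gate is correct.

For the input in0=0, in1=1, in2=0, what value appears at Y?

Propagate with U0 forced: U0=0 [stuck-at-0], U1=1, U2=1, U3=0.
So Y = 0. (Without the fault it would be 1.)

0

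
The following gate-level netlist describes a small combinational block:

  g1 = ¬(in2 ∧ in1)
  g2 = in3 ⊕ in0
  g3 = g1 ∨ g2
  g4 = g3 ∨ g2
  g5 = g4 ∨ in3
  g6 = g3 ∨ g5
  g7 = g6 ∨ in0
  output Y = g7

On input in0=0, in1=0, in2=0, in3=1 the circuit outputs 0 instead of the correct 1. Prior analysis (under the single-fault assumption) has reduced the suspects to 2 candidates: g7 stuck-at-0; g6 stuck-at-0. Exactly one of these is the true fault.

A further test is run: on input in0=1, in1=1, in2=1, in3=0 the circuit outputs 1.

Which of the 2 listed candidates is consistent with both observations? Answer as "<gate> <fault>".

g6 stuck-at-0

Evaluate each candidate on input in0=1, in1=1, in2=1, in3=0:
  g7 stuck-at-0: g1=0, g2=1, g3=1, g4=1, g5=1, g6=1, g7=0 [stuck-at-0] → 0 — eliminated
  g6 stuck-at-0: g1=0, g2=1, g3=1, g4=1, g5=1, g6=0 [stuck-at-0], g7=1 → 1 — matches
Only g6 stuck-at-0 reproduces the observed 1.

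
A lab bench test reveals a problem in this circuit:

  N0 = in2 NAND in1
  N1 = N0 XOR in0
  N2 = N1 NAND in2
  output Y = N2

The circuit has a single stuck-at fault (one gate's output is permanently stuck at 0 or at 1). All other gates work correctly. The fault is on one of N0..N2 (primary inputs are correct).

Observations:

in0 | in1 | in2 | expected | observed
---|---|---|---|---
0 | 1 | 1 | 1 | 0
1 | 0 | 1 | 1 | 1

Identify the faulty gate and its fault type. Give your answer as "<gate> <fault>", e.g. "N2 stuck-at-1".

N0 stuck-at-1

Fault-free values for test 1 (in0=0, in1=1, in2=1): N0=0, N1=0, N2=1, giving Y=1. Observed 0.
Test 1: faults giving observed 0 are {N0 stuck-at-1, N1 stuck-at-1, N2 stuck-at-0}.
Test 2 (in0=1, in1=0, in2=1): fault-free N0=1, N1=0, N2=1 → 1; observed 1. Eliminates N1 stuck-at-1, N2 stuck-at-0.
Only N0 stuck-at-1 is consistent with every test.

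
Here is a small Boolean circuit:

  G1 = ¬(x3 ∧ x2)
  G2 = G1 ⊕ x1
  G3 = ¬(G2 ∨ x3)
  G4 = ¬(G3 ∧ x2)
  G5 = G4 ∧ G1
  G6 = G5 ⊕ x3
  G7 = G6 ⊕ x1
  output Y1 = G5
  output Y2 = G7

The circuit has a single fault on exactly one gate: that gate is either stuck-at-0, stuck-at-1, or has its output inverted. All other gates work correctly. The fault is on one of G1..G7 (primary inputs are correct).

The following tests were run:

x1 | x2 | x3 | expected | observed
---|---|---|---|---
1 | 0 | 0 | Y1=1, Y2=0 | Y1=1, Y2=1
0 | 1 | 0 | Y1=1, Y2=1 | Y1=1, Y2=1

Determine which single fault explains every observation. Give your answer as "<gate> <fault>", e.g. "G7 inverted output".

G7 stuck-at-1

Fault-free values for test 1 (x1=1, x2=0, x3=0): G1=1, G2=0, G3=1, G4=1, G5=1, G6=1, G7=0, giving Y1=1, Y2=0. Observed Y1=1, Y2=1.
Test 1: faults giving observed Y1=1, Y2=1 are {G6 stuck-at-0, G6 inverted output, G7 stuck-at-1, G7 inverted output}.
Test 2 (x1=0, x2=1, x3=0): fault-free G1=1, G2=1, G3=0, G4=1, G5=1, G6=1, G7=1 → Y1=1, Y2=1; observed Y1=1, Y2=1. Eliminates G6 stuck-at-0, G6 inverted output, G7 inverted output.
Only G7 stuck-at-1 is consistent with every test.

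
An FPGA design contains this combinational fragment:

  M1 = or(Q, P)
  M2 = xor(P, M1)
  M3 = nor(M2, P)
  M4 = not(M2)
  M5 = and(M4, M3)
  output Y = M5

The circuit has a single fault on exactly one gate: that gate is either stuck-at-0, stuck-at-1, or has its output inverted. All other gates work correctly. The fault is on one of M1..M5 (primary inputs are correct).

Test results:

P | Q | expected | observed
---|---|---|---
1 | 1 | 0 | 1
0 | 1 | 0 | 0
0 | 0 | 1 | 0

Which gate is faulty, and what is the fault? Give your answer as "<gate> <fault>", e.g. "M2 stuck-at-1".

M3 inverted output

Fault-free values for test 1 (P=1, Q=1): M1=1, M2=0, M3=0, M4=1, M5=0, giving Y=0. Observed 1.
Test 1: faults giving observed 1 are {M3 stuck-at-1, M3 inverted output, M5 stuck-at-1, M5 inverted output}.
Test 2 (P=0, Q=1): fault-free M1=1, M2=1, M3=0, M4=0, M5=0 → 0; observed 0. Eliminates M5 stuck-at-1, M5 inverted output.
Test 3 (P=0, Q=0): fault-free M1=0, M2=0, M3=1, M4=1, M5=1 → 1; observed 0. Eliminates M3 stuck-at-1.
Only M3 inverted output is consistent with every test.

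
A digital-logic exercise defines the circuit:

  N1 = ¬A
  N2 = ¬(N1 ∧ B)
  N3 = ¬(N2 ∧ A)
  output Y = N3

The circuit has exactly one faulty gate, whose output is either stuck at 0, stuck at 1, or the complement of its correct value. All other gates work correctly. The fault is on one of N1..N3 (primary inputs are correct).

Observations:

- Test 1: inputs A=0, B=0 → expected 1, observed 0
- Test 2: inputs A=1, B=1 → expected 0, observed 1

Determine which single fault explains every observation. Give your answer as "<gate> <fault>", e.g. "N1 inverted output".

Fault-free values for test 1 (A=0, B=0): N1=1, N2=1, N3=1, giving Y=1. Observed 0.
Test 1: faults giving observed 0 are {N3 stuck-at-0, N3 inverted output}.
Test 2 (A=1, B=1): fault-free N1=0, N2=1, N3=0 → 0; observed 1. Eliminates N3 stuck-at-0.
Only N3 inverted output is consistent with every test.

N3 inverted output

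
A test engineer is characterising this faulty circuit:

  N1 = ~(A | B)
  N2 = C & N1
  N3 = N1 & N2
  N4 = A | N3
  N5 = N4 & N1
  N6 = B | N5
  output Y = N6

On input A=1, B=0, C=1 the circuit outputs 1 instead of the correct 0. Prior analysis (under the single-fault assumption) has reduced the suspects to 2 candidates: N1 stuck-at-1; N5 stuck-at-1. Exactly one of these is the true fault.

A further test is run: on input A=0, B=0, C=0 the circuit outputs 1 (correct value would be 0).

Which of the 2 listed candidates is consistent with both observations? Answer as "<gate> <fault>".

N5 stuck-at-1

Evaluate each candidate on input A=0, B=0, C=0:
  N1 stuck-at-1: N1=1 [stuck-at-1], N2=0, N3=0, N4=0, N5=0, N6=0 → 0 — eliminated
  N5 stuck-at-1: N1=1, N2=0, N3=0, N4=0, N5=1 [stuck-at-1], N6=1 → 1 — matches
Only N5 stuck-at-1 reproduces the observed 1.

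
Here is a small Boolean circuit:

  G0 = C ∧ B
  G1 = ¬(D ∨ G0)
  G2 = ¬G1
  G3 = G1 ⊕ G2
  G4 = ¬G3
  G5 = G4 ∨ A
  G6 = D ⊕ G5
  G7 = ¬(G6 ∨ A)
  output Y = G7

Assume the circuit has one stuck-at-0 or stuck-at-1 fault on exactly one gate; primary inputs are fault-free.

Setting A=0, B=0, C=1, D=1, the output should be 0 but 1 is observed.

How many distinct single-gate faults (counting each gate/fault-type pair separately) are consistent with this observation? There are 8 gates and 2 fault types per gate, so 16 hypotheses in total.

6

Fault-free: G0=0, G1=0, G2=1, G3=1, G4=0, G5=0, G6=1, G7=0 → 0. Observed 1.
  G0: none of the 2 fault types match ✗
  G1: none of the 2 fault types match ✗
  G2: stuck-at-0 ✓; others ✗
  G3: stuck-at-0 ✓; others ✗
  G4: stuck-at-1 ✓; others ✗
  G5: stuck-at-1 ✓; others ✗
  G6: stuck-at-0 ✓; others ✗
  G7: stuck-at-1 ✓; others ✗
Consistent faults: {G2 stuck-at-0, G3 stuck-at-0, G4 stuck-at-1, G5 stuck-at-1, G6 stuck-at-0, G7 stuck-at-1} — 6 in all.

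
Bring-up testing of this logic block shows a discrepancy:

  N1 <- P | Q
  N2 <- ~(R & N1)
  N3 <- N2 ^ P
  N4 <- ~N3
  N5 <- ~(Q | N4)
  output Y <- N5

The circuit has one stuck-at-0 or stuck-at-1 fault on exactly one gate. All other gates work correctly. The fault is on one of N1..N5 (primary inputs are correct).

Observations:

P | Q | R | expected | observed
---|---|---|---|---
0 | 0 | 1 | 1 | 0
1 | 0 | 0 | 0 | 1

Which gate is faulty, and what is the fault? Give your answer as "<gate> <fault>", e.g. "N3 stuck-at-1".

N2 stuck-at-0

Fault-free values for test 1 (P=0, Q=0, R=1): N1=0, N2=1, N3=1, N4=0, N5=1, giving Y=1. Observed 0.
Test 1: faults giving observed 0 are {N1 stuck-at-1, N2 stuck-at-0, N3 stuck-at-0, N4 stuck-at-1, N5 stuck-at-0}.
Test 2 (P=1, Q=0, R=0): fault-free N1=1, N2=1, N3=0, N4=1, N5=0 → 0; observed 1. Eliminates N1 stuck-at-1, N3 stuck-at-0, N4 stuck-at-1, N5 stuck-at-0.
Only N2 stuck-at-0 is consistent with every test.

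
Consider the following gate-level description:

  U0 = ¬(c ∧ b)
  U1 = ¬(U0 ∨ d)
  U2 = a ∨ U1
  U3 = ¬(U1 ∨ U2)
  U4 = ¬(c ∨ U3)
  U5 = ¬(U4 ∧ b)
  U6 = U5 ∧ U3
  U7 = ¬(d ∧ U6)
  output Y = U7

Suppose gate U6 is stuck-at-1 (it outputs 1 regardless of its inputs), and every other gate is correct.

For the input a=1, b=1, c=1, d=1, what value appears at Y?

0

Propagate with U6 forced: U0=0, U1=0, U2=1, U3=0, U4=0, U5=1, U6=1 [stuck-at-1], U7=0.
So Y = 0. (Without the fault it would be 1.)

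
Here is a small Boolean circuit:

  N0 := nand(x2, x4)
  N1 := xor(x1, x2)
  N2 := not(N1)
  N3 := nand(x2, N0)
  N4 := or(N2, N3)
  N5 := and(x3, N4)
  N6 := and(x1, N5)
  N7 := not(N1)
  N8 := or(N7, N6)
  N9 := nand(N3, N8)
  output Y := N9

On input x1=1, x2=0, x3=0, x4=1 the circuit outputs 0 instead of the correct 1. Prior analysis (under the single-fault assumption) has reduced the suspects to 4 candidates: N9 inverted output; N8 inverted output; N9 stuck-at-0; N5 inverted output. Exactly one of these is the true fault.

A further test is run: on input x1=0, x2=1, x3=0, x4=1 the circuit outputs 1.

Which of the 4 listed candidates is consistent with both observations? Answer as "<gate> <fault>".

N5 inverted output

Evaluate each candidate on input x1=0, x2=1, x3=0, x4=1:
  N9 inverted output: N0=0, N1=1, N2=0, N3=1, N4=1, N5=0, N6=0, N7=0, N8=0, N9=0 [inverted output] → 0 — eliminated
  N8 inverted output: N0=0, N1=1, N2=0, N3=1, N4=1, N5=0, N6=0, N7=0, N8=1 [inverted output], N9=0 → 0 — eliminated
  N9 stuck-at-0: N0=0, N1=1, N2=0, N3=1, N4=1, N5=0, N6=0, N7=0, N8=0, N9=0 [stuck-at-0] → 0 — eliminated
  N5 inverted output: N0=0, N1=1, N2=0, N3=1, N4=1, N5=1 [inverted output], N6=0, N7=0, N8=0, N9=1 → 1 — matches
Only N5 inverted output reproduces the observed 1.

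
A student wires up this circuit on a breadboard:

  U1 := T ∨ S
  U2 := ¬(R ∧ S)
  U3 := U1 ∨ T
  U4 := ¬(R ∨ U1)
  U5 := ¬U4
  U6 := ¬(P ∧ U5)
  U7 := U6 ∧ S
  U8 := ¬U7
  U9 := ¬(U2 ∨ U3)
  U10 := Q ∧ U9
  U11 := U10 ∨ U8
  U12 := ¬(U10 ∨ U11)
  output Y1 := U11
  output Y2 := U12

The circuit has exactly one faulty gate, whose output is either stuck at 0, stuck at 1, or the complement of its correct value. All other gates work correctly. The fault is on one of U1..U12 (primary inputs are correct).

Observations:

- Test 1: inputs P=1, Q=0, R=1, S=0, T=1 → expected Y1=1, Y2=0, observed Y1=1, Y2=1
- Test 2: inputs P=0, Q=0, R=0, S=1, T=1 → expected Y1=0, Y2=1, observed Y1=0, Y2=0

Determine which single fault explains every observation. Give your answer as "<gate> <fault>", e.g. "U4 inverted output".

U12 inverted output

Fault-free values for test 1 (P=1, Q=0, R=1, S=0, T=1): U1=1, U2=1, U3=1, U4=0, U5=1, U6=0, U7=0, U8=1, U9=0, U10=0, U11=1, U12=0, giving Y1=1, Y2=0. Observed Y1=1, Y2=1.
Test 1: faults giving observed Y1=1, Y2=1 are {U12 stuck-at-1, U12 inverted output}.
Test 2 (P=0, Q=0, R=0, S=1, T=1): fault-free U1=1, U2=1, U3=1, U4=0, U5=1, U6=1, U7=1, U8=0, U9=0, U10=0, U11=0, U12=1 → Y1=0, Y2=1; observed Y1=0, Y2=0. Eliminates U12 stuck-at-1.
Only U12 inverted output is consistent with every test.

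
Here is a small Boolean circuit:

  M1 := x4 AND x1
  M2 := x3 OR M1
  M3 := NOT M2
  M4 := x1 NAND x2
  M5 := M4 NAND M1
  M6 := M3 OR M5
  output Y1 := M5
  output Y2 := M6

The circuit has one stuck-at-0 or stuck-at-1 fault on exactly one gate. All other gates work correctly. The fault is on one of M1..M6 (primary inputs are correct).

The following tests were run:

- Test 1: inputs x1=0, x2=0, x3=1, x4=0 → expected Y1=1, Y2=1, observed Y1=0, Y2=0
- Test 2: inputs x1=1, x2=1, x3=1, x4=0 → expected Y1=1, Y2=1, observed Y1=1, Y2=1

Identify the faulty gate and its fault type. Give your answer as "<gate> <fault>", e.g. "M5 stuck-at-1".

Fault-free values for test 1 (x1=0, x2=0, x3=1, x4=0): M1=0, M2=1, M3=0, M4=1, M5=1, M6=1, giving Y1=1, Y2=1. Observed Y1=0, Y2=0.
Test 1: faults giving observed Y1=0, Y2=0 are {M1 stuck-at-1, M5 stuck-at-0}.
Test 2 (x1=1, x2=1, x3=1, x4=0): fault-free M1=0, M2=1, M3=0, M4=0, M5=1, M6=1 → Y1=1, Y2=1; observed Y1=1, Y2=1. Eliminates M5 stuck-at-0.
Only M1 stuck-at-1 is consistent with every test.

M1 stuck-at-1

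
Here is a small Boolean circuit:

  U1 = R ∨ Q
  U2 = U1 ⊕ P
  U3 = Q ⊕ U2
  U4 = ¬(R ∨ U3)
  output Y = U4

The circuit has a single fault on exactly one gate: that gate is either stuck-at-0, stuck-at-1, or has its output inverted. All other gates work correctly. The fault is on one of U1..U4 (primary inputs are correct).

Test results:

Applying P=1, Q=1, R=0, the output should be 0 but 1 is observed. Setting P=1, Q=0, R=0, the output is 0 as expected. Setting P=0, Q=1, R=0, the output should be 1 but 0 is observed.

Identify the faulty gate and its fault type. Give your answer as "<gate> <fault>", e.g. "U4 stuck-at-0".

U1 stuck-at-0

Fault-free values for test 1 (P=1, Q=1, R=0): U1=1, U2=0, U3=1, U4=0, giving Y=0. Observed 1.
Test 1: faults giving observed 1 are {U1 stuck-at-0, U1 inverted output, U2 stuck-at-1, U2 inverted output, U3 stuck-at-0, U3 inverted output, U4 stuck-at-1, U4 inverted output}.
Test 2 (P=1, Q=0, R=0): fault-free U1=0, U2=1, U3=1, U4=0 → 0; observed 0. Eliminates U1 inverted output, U2 inverted output, U3 stuck-at-0, U3 inverted output, U4 stuck-at-1, U4 inverted output.
Test 3 (P=0, Q=1, R=0): fault-free U1=1, U2=1, U3=0, U4=1 → 1; observed 0. Eliminates U2 stuck-at-1.
Only U1 stuck-at-0 is consistent with every test.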